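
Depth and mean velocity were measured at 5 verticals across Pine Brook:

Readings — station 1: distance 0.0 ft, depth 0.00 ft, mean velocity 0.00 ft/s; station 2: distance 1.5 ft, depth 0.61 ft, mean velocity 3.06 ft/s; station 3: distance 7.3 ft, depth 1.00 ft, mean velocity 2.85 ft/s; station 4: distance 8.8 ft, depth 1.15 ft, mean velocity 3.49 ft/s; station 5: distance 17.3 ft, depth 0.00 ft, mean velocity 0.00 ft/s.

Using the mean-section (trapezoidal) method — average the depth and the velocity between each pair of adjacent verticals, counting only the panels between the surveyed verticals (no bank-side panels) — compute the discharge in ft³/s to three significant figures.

28.1 ft³/s

Panel 1-2: Δb = 1.5 ft, d̄ = (0.00+0.61)/2 = 0.305, v̄ = (0.00+3.06)/2 = 1.53 → q = 1.5×0.305×1.53 = 0.7000 ft³/s
Panel 2-3: Δb = 5.8 ft, d̄ = (0.61+1.00)/2 = 0.805, v̄ = (3.06+2.85)/2 = 2.955 → q = 5.8×0.805×2.955 = 13.80 ft³/s
Panel 3-4: Δb = 1.5 ft, d̄ = (1.00+1.15)/2 = 1.075, v̄ = (2.85+3.49)/2 = 3.17 → q = 1.5×1.075×3.17 = 5.112 ft³/s
Panel 4-5: Δb = 8.5 ft, d̄ = (1.15+0.00)/2 = 0.575, v̄ = (3.49+0.00)/2 = 1.745 → q = 8.5×0.575×1.745 = 8.529 ft³/s
Q = Σ q = 28.14 ft³/s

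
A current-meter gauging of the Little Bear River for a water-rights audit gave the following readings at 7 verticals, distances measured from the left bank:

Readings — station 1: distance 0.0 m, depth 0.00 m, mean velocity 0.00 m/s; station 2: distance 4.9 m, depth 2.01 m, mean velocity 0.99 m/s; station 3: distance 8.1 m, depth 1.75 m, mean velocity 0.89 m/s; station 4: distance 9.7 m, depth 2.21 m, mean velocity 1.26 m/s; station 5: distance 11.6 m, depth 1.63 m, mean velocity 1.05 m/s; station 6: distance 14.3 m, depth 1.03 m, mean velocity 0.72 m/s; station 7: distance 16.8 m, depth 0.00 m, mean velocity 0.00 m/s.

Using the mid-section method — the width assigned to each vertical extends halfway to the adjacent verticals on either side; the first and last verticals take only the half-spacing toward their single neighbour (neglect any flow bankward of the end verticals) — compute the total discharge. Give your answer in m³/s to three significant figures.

w_2 = (8.1 − 0.0)/2 = 4.05 m; q_2 = 0.99 × 2.01 × 4.05 = 8.059 m³/s
w_3 = (9.7 − 4.9)/2 = 2.4 m; q_3 = 0.89 × 1.75 × 2.4 = 3.738 m³/s
w_4 = (11.6 − 8.1)/2 = 1.75 m; q_4 = 1.26 × 2.21 × 1.75 = 4.873 m³/s
w_5 = (14.3 − 9.7)/2 = 2.3 m; q_5 = 1.05 × 1.63 × 2.3 = 3.936 m³/s
w_6 = (16.8 − 11.6)/2 = 2.6 m; q_6 = 0.72 × 1.03 × 2.6 = 1.928 m³/s
Stations 1, 7 contribute zero (depth or velocity is 0).
Q = Σ qᵢ = 22.53 m³/s

22.5 m³/s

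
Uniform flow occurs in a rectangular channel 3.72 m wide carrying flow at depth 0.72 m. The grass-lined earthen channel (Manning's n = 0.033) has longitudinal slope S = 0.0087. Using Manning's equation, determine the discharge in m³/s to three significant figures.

4.89 m³/s

A = b·y = 3.72 × 0.72 = 2.678 m²
P = b + 2y = 3.72 + 2×0.72 = 5.160 m
R = A/P = 2.678/5.160 = 0.5191 m
Q = (1/n)·A·R^(2/3)·S^(1/2) = (1/0.033) × 2.678 × 0.5191^(2/3) × 0.0087^(1/2) = 4.890 m³/s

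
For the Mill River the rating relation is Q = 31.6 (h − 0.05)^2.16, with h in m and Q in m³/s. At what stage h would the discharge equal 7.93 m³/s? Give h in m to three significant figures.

0.577 m

h − h₀ = (Q/C)^(1/b) = (7.93/31.6)^(1/2.16) = 0.5273 m
h = 0.05 + 0.5273 = 0.5773 m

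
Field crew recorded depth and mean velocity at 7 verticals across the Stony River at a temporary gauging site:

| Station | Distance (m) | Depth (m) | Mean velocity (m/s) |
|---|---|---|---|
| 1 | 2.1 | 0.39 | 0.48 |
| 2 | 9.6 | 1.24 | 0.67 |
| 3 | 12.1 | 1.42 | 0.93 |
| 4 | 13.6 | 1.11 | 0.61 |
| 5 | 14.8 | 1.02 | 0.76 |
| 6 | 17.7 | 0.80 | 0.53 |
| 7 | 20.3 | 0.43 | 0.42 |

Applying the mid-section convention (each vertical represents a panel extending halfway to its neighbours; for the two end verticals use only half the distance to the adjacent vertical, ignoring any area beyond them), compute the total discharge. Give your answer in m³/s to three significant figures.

w_1 = (9.6 − 2.1)/2 = 3.75 m; q_1 = 0.48 × 0.39 × 3.75 = 0.7020 m³/s
w_2 = (12.1 − 2.1)/2 = 5 m; q_2 = 0.67 × 1.24 × 5 = 4.154 m³/s
w_3 = (13.6 − 9.6)/2 = 2 m; q_3 = 0.93 × 1.42 × 2 = 2.641 m³/s
w_4 = (14.8 − 12.1)/2 = 1.35 m; q_4 = 0.61 × 1.11 × 1.35 = 0.9141 m³/s
w_5 = (17.7 − 13.6)/2 = 2.05 m; q_5 = 0.76 × 1.02 × 2.05 = 1.589 m³/s
w_6 = (20.3 − 14.8)/2 = 2.75 m; q_6 = 0.53 × 0.80 × 2.75 = 1.166 m³/s
w_7 = (20.3 − 17.7)/2 = 1.3 m; q_7 = 0.42 × 0.43 × 1.3 = 0.2348 m³/s
Q = Σ qᵢ = 11.40 m³/s

11.4 m³/s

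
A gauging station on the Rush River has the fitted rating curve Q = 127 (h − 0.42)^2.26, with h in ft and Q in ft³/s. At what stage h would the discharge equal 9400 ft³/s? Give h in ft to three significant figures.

h − h₀ = (Q/C)^(1/b) = (9400/127)^(1/2.26) = 6.716 ft
h = 0.42 + 6.716 = 7.136 ft

7.14 ft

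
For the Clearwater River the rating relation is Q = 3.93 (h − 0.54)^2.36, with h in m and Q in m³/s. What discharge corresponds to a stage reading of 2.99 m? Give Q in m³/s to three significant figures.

32.6 m³/s

Q = 3.93 × (2.99 − 0.54)^2.36 = 3.93 × 2.45^2.36 = 32.57 m³/s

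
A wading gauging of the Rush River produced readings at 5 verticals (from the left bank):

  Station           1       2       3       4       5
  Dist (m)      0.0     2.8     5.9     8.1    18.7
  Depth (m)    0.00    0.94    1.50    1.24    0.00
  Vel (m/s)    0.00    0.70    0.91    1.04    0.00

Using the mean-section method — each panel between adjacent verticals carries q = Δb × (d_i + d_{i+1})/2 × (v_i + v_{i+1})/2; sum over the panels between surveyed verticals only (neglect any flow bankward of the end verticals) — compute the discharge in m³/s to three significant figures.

9.86 m³/s

Panel 1-2: Δb = 2.8 m, d̄ = (0.00+0.94)/2 = 0.47, v̄ = (0.00+0.70)/2 = 0.35 → q = 2.8×0.47×0.35 = 0.4606 m³/s
Panel 2-3: Δb = 3.1 m, d̄ = (0.94+1.50)/2 = 1.22, v̄ = (0.70+0.91)/2 = 0.805 → q = 3.1×1.22×0.805 = 3.045 m³/s
Panel 3-4: Δb = 2.2 m, d̄ = (1.50+1.24)/2 = 1.37, v̄ = (0.91+1.04)/2 = 0.975 → q = 2.2×1.37×0.975 = 2.939 m³/s
Panel 4-5: Δb = 10.6 m, d̄ = (1.24+0.00)/2 = 0.62, v̄ = (1.04+0.00)/2 = 0.52 → q = 10.6×0.62×0.52 = 3.417 m³/s
Q = Σ q = 9.861 m³/s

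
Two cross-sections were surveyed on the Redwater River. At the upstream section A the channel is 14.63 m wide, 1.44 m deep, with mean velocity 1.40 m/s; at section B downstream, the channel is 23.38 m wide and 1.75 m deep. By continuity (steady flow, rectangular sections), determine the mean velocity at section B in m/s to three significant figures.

0.721 m/s

Q = A₁V₁ = (14.63×1.44) × 1.40 = 29.49 m³/s
A₂ = 23.38 × 1.75 = 40.92 m²
V₂ = Q/A₂ = 29.49/40.92 = 0.7209 m/s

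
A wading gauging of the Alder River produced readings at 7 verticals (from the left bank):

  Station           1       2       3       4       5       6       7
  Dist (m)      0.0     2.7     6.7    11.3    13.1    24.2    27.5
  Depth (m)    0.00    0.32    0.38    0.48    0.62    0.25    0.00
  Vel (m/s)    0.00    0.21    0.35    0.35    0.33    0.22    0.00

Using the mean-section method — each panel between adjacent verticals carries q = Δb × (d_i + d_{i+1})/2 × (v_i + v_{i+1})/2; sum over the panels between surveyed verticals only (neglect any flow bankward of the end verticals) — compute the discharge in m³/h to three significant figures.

Panel 1-2: Δb = 2.7 m, d̄ = (0.00+0.32)/2 = 0.16, v̄ = (0.00+0.21)/2 = 0.105 → q = 2.7×0.16×0.105 = 0.04536 m³/s
Panel 2-3: Δb = 4 m, d̄ = (0.32+0.38)/2 = 0.35, v̄ = (0.21+0.35)/2 = 0.28 → q = 4×0.35×0.28 = 0.3920 m³/s
Panel 3-4: Δb = 4.6 m, d̄ = (0.38+0.48)/2 = 0.43, v̄ = (0.35+0.35)/2 = 0.35 → q = 4.6×0.43×0.35 = 0.6923 m³/s
Panel 4-5: Δb = 1.8 m, d̄ = (0.48+0.62)/2 = 0.55, v̄ = (0.35+0.33)/2 = 0.34 → q = 1.8×0.55×0.34 = 0.3366 m³/s
Panel 5-6: Δb = 11.1 m, d̄ = (0.62+0.25)/2 = 0.435, v̄ = (0.33+0.22)/2 = 0.275 → q = 11.1×0.435×0.275 = 1.328 m³/s
Panel 6-7: Δb = 3.3 m, d̄ = (0.25+0.00)/2 = 0.125, v̄ = (0.22+0.00)/2 = 0.11 → q = 3.3×0.125×0.11 = 0.04538 m³/s
Q = Σ q = 2.839 m³/s
= 2.839 × 3600 = 10220 m³/h

10200 m³/h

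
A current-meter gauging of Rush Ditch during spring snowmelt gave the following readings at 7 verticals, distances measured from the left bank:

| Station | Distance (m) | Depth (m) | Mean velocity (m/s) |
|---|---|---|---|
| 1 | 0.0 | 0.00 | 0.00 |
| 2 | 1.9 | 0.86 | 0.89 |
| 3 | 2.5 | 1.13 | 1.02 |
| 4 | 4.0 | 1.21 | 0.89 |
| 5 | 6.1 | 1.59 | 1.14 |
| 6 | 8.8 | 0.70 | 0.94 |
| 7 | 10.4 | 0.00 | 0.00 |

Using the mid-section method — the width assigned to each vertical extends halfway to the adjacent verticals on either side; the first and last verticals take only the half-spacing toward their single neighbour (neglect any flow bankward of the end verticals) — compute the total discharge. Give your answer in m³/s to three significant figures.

9.87 m³/s

w_2 = (2.5 − 0.0)/2 = 1.25 m; q_2 = 0.89 × 0.86 × 1.25 = 0.9568 m³/s
w_3 = (4.0 − 1.9)/2 = 1.05 m; q_3 = 1.02 × 1.13 × 1.05 = 1.210 m³/s
w_4 = (6.1 − 2.5)/2 = 1.8 m; q_4 = 0.89 × 1.21 × 1.8 = 1.938 m³/s
w_5 = (8.8 − 4.0)/2 = 2.4 m; q_5 = 1.14 × 1.59 × 2.4 = 4.350 m³/s
w_6 = (10.4 − 6.1)/2 = 2.15 m; q_6 = 0.94 × 0.70 × 2.15 = 1.415 m³/s
Stations 1, 7 contribute zero (depth or velocity is 0).
Q = Σ qᵢ = 9.870 m³/s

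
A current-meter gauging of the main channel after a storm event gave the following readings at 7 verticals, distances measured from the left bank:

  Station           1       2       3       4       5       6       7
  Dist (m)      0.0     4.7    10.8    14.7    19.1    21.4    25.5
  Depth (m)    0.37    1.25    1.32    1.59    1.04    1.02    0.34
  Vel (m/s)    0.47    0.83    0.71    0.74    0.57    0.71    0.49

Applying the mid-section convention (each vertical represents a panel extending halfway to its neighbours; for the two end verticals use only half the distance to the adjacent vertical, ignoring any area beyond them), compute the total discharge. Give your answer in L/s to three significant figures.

20200 L/s

w_1 = (4.7 − 0.0)/2 = 2.35 m; q_1 = 0.47 × 0.37 × 2.35 = 0.4087 m³/s
w_2 = (10.8 − 0.0)/2 = 5.4 m; q_2 = 0.83 × 1.25 × 5.4 = 5.603 m³/s
w_3 = (14.7 − 4.7)/2 = 5 m; q_3 = 0.71 × 1.32 × 5 = 4.686 m³/s
w_4 = (19.1 − 10.8)/2 = 4.15 m; q_4 = 0.74 × 1.59 × 4.15 = 4.883 m³/s
w_5 = (21.4 − 14.7)/2 = 3.35 m; q_5 = 0.57 × 1.04 × 3.35 = 1.986 m³/s
w_6 = (25.5 − 19.1)/2 = 3.2 m; q_6 = 0.71 × 1.02 × 3.2 = 2.317 m³/s
w_7 = (25.5 − 21.4)/2 = 2.05 m; q_7 = 0.49 × 0.34 × 2.05 = 0.3415 m³/s
Q = Σ qᵢ = 20.22 m³/s
= 20.22 × 1000 = 20220 L/s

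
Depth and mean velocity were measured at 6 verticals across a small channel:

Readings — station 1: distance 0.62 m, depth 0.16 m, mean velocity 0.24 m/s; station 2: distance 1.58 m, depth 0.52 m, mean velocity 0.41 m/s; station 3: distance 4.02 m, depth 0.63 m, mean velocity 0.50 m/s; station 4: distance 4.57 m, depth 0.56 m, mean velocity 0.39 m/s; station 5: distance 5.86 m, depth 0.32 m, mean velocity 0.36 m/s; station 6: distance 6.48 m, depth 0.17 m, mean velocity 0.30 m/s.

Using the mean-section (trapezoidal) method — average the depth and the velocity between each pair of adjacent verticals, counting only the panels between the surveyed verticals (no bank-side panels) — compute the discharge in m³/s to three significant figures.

1.15 m³/s

Panel 1-2: Δb = 0.96 m, d̄ = (0.16+0.52)/2 = 0.34, v̄ = (0.24+0.41)/2 = 0.325 → q = 0.96×0.34×0.325 = 0.1061 m³/s
Panel 2-3: Δb = 2.44 m, d̄ = (0.52+0.63)/2 = 0.575, v̄ = (0.41+0.50)/2 = 0.455 → q = 2.44×0.575×0.455 = 0.6384 m³/s
Panel 3-4: Δb = 0.55 m, d̄ = (0.63+0.56)/2 = 0.595, v̄ = (0.50+0.39)/2 = 0.445 → q = 0.55×0.595×0.445 = 0.1456 m³/s
Panel 4-5: Δb = 1.29 m, d̄ = (0.56+0.32)/2 = 0.44, v̄ = (0.39+0.36)/2 = 0.375 → q = 1.29×0.44×0.375 = 0.2129 m³/s
Panel 5-6: Δb = 0.62 m, d̄ = (0.32+0.17)/2 = 0.245, v̄ = (0.36+0.30)/2 = 0.33 → q = 0.62×0.245×0.33 = 0.05013 m³/s
Q = Σ q = 1.153 m³/s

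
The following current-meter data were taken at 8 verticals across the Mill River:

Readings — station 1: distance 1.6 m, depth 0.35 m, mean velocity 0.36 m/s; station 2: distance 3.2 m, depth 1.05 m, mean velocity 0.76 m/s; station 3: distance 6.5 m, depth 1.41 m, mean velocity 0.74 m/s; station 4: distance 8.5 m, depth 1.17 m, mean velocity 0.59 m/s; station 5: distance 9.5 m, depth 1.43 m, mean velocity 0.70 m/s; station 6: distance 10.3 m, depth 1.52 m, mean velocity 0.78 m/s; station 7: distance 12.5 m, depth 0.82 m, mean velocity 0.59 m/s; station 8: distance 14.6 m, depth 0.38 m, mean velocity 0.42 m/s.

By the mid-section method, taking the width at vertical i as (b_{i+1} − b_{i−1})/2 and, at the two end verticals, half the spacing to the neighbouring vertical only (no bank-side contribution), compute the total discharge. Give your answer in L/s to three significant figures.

w_1 = (3.2 − 1.6)/2 = 0.8 m; q_1 = 0.36 × 0.35 × 0.8 = 0.1008 m³/s
w_2 = (6.5 − 1.6)/2 = 2.45 m; q_2 = 0.76 × 1.05 × 2.45 = 1.955 m³/s
w_3 = (8.5 − 3.2)/2 = 2.65 m; q_3 = 0.74 × 1.41 × 2.65 = 2.765 m³/s
w_4 = (9.5 − 6.5)/2 = 1.5 m; q_4 = 0.59 × 1.17 × 1.5 = 1.035 m³/s
w_5 = (10.3 − 8.5)/2 = 0.9 m; q_5 = 0.70 × 1.43 × 0.9 = 0.9009 m³/s
w_6 = (12.5 − 9.5)/2 = 1.5 m; q_6 = 0.78 × 1.52 × 1.5 = 1.778 m³/s
w_7 = (14.6 − 10.3)/2 = 2.15 m; q_7 = 0.59 × 0.82 × 2.15 = 1.040 m³/s
w_8 = (14.6 − 12.5)/2 = 1.05 m; q_8 = 0.42 × 0.38 × 1.05 = 0.1676 m³/s
Q = Σ qᵢ = 9.743 m³/s
= 9.743 × 1000 = 9743 L/s

9740 L/s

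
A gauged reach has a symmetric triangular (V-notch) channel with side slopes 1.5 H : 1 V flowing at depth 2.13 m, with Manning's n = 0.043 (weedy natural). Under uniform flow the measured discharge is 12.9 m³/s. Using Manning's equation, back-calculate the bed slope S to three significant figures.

A = z·y² = 1.5×2.13² = 6.805 m²
P = 2y√(1+z²) = 2×2.13×√(1+1.5²) = 7.680 m
R = A/P = 6.805/7.680 = 0.8861 m
S = (Q·n / (1·A·R^(2/3)))² = (12.9×0.043 / (1×6.805×0.9226))² = 0.007806

0.00781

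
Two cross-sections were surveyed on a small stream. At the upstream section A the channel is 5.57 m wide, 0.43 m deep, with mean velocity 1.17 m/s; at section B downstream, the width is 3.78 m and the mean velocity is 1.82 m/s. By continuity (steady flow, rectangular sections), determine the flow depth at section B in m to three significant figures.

Q = A₁V₁ = (5.57×0.43) × 1.17 = 2.802 m³/s
d₂ = Q/(b₂ V₂) = 2.802/(3.78×1.82) = 0.4073 m

0.407 m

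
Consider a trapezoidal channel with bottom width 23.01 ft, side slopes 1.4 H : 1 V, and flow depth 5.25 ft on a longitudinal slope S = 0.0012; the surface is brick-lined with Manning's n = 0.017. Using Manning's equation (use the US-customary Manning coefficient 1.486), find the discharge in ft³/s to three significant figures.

1190 ft³/s

A = (b + z·y)·y = (23.01 + 1.4×5.25)×5.25 = 159.4 ft²
P = b + 2y√(1+z²) = 23.01 + 2×5.25×√(1+1.4²) = 41.07 ft
R = A/P = 159.4/41.07 = 3.880 ft
Q = (1.486/n)·A·R^(2/3)·S^(1/2) = (1.486/0.017) × 159.4 × 3.880^(2/3) × 0.0012^(1/2) = 1192 ft³/s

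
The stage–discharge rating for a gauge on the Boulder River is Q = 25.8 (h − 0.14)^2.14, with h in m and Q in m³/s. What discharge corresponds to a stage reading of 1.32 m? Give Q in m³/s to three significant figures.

36.8 m³/s

Q = 25.8 × (1.32 − 0.14)^2.14 = 25.8 × 1.18^2.14 = 36.77 m³/s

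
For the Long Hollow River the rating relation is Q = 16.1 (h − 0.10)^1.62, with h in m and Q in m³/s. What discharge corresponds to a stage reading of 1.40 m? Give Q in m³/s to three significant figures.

Q = 16.1 × (1.40 − 0.10)^1.62 = 16.1 × 1.3^1.62 = 24.63 m³/s

24.6 m³/s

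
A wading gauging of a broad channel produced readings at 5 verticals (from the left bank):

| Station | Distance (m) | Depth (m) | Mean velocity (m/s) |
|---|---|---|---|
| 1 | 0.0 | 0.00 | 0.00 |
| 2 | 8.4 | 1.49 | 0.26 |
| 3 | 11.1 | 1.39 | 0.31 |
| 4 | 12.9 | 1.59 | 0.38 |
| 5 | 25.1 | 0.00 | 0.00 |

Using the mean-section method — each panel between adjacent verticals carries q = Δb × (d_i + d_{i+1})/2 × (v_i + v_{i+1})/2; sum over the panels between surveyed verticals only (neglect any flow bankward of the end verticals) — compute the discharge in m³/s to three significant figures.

Panel 1-2: Δb = 8.4 m, d̄ = (0.00+1.49)/2 = 0.745, v̄ = (0.00+0.26)/2 = 0.13 → q = 8.4×0.745×0.13 = 0.8135 m³/s
Panel 2-3: Δb = 2.7 m, d̄ = (1.49+1.39)/2 = 1.44, v̄ = (0.26+0.31)/2 = 0.285 → q = 2.7×1.44×0.285 = 1.108 m³/s
Panel 3-4: Δb = 1.8 m, d̄ = (1.39+1.59)/2 = 1.49, v̄ = (0.31+0.38)/2 = 0.345 → q = 1.8×1.49×0.345 = 0.9253 m³/s
Panel 4-5: Δb = 12.2 m, d̄ = (1.59+0.00)/2 = 0.795, v̄ = (0.38+0.00)/2 = 0.19 → q = 12.2×0.795×0.19 = 1.843 m³/s
Q = Σ q = 4.690 m³/s

4.69 m³/s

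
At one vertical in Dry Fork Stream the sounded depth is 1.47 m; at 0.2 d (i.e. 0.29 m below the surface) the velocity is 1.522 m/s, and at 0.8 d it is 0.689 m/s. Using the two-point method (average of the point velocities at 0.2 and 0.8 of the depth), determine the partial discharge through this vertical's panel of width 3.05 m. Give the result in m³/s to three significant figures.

4.96 m³/s

v̄ = (1.522 + 0.689) / 2 = 1.106 m/s
q = v̄ × d × w = 1.106 × 1.47 × 3.05 = 4.957 m³/s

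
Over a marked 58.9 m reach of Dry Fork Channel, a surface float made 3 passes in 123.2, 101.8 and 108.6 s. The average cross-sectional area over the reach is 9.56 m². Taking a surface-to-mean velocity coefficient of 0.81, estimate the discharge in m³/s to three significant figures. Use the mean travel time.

t̄ = (123.2 + 101.8 + 108.6) / 3 = 111.2 s
v_surface = L / t̄ = 58.9 / 111.2 = 0.5297 m/s
v_mean = 0.81 × 0.5297 = 0.4290 m/s
Q = A × v_mean = 9.56 × 0.4290 = 4.102 m³/s

4.10 m³/s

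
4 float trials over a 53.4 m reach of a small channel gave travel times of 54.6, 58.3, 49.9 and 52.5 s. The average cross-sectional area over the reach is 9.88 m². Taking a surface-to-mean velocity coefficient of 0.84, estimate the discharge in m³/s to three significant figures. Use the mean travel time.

8.23 m³/s

t̄ = (54.6 + 58.3 + 49.9 + 52.5) / 4 = 53.825 s
v_surface = L / t̄ = 53.4 / 53.825 = 0.9921 m/s
v_mean = 0.84 × 0.9921 = 0.8334 m/s
Q = A × v_mean = 9.88 × 0.8334 = 8.234 m³/s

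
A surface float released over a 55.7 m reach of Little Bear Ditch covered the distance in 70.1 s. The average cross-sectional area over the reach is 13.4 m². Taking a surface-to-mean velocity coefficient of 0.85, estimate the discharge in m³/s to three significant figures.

v_surface = L / t̄ = 55.7 / 70.1 = 0.7946 m/s
v_mean = 0.85 × 0.7946 = 0.6754 m/s
Q = A × v_mean = 13.4 × 0.6754 = 9.050 m³/s

9.05 m³/s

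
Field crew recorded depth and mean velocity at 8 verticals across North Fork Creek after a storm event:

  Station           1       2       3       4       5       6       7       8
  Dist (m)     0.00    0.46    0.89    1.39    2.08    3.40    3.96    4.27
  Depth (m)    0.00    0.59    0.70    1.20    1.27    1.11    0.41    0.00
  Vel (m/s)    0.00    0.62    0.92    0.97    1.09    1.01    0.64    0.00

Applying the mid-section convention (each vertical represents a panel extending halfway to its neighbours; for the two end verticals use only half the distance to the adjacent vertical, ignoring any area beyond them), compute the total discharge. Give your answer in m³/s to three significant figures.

w_2 = (0.89 − 0.00)/2 = 0.445 m; q_2 = 0.62 × 0.59 × 0.445 = 0.1628 m³/s
w_3 = (1.39 − 0.46)/2 = 0.465 m; q_3 = 0.92 × 0.70 × 0.465 = 0.2995 m³/s
w_4 = (2.08 − 0.89)/2 = 0.595 m; q_4 = 0.97 × 1.20 × 0.595 = 0.6926 m³/s
w_5 = (3.40 − 1.39)/2 = 1.005 m; q_5 = 1.09 × 1.27 × 1.005 = 1.391 m³/s
w_6 = (3.96 − 2.08)/2 = 0.94 m; q_6 = 1.01 × 1.11 × 0.94 = 1.054 m³/s
w_7 = (4.27 − 3.40)/2 = 0.435 m; q_7 = 0.64 × 0.41 × 0.435 = 0.1141 m³/s
Stations 1, 8 contribute zero (depth or velocity is 0).
Q = Σ qᵢ = 3.714 m³/s

3.71 m³/s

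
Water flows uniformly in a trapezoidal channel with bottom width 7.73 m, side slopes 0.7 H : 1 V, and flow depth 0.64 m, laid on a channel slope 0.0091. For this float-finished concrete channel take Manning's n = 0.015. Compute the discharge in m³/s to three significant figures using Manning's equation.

A = (b + z·y)·y = (7.73 + 0.7×0.64)×0.64 = 5.234 m²
P = b + 2y√(1+z²) = 7.73 + 2×0.64×√(1+0.7²) = 9.292 m
R = A/P = 5.234/9.292 = 0.5632 m
Q = (1/n)·A·R^(2/3)·S^(1/2) = (1/0.015) × 5.234 × 0.5632^(2/3) × 0.0091^(1/2) = 22.70 m³/s

22.7 m³/s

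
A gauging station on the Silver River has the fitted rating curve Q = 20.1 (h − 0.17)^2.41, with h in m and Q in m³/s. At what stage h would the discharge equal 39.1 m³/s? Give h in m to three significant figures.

h − h₀ = (Q/C)^(1/b) = (39.1/20.1)^(1/2.41) = 1.318 m
h = 0.17 + 1.318 = 1.488 m

1.49 m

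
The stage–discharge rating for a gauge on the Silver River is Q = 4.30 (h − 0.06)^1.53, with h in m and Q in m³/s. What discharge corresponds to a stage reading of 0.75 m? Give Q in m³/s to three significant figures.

2.44 m³/s

Q = 4.30 × (0.75 − 0.06)^1.53 = 4.30 × 0.69^1.53 = 2.437 m³/s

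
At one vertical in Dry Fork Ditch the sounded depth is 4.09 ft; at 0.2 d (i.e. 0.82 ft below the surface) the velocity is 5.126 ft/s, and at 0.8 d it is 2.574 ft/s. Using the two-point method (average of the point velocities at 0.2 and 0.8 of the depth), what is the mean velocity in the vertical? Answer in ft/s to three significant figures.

v̄ = (5.126 + 2.574) / 2 = 3.850 ft/s

3.85 ft/s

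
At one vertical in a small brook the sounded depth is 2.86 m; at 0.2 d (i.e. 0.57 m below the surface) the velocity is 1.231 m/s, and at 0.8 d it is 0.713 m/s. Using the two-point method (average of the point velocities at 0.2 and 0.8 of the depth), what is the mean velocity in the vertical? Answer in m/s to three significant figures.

v̄ = (1.231 + 0.713) / 2 = 0.9720 m/s

0.972 m/s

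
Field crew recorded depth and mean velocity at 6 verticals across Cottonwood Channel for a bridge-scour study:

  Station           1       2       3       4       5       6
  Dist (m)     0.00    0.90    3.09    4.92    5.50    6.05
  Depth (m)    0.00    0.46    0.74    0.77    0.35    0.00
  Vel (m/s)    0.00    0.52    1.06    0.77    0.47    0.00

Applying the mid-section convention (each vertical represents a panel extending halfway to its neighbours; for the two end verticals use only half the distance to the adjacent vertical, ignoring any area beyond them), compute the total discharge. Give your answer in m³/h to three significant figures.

w_2 = (3.09 − 0.00)/2 = 1.545 m; q_2 = 0.52 × 0.46 × 1.545 = 0.3696 m³/s
w_3 = (4.92 − 0.90)/2 = 2.01 m; q_3 = 1.06 × 0.74 × 2.01 = 1.577 m³/s
w_4 = (5.50 − 3.09)/2 = 1.205 m; q_4 = 0.77 × 0.77 × 1.205 = 0.7144 m³/s
w_5 = (6.05 − 4.92)/2 = 0.565 m; q_5 = 0.47 × 0.35 × 0.565 = 0.09294 m³/s
Stations 1, 6 contribute zero (depth or velocity is 0).
Q = Σ qᵢ = 2.754 m³/s
= 2.754 × 3600 = 9913 m³/h

9910 m³/h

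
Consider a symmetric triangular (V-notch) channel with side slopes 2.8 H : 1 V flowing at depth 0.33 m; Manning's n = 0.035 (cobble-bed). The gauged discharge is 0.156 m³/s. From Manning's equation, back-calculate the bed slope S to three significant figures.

A = z·y² = 2.8×0.33² = 0.3049 m²
P = 2y√(1+z²) = 2×0.33×√(1+2.8²) = 1.962 m
R = A/P = 0.3049/1.962 = 0.1554 m
S = (Q·n / (1·A·R^(2/3)))² = (0.156×0.035 / (1×0.3049×0.2890))² = 0.003838

0.00384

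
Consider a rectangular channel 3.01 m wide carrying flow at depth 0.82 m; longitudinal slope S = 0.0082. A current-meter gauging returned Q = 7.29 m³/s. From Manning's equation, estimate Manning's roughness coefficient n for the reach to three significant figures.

0.0201

A = b·y = 3.01 × 0.82 = 2.468 m²
P = b + 2y = 3.01 + 2×0.82 = 4.650 m
R = A/P = 2.468/4.650 = 0.5308 m
n = (1/Q)·A·R^(2/3)·S^(1/2) = (1/7.29) × 2.468 × 0.6556 × 0.09055 = 0.02010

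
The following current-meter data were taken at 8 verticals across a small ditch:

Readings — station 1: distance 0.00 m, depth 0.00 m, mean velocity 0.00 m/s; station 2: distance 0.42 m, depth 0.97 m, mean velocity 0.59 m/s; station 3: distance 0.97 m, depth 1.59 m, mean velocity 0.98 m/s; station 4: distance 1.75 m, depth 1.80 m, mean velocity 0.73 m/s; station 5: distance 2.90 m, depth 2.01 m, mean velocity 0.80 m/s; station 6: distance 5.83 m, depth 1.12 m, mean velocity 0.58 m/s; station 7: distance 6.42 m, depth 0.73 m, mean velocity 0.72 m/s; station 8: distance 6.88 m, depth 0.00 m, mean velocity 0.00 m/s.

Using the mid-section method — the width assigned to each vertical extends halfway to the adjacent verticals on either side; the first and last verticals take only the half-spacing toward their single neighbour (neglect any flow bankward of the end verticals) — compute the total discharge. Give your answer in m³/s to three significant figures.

w_2 = (0.97 − 0.00)/2 = 0.485 m; q_2 = 0.59 × 0.97 × 0.485 = 0.2776 m³/s
w_3 = (1.75 − 0.42)/2 = 0.665 m; q_3 = 0.98 × 1.59 × 0.665 = 1.036 m³/s
w_4 = (2.90 − 0.97)/2 = 0.965 m; q_4 = 0.73 × 1.80 × 0.965 = 1.268 m³/s
w_5 = (5.83 − 1.75)/2 = 2.04 m; q_5 = 0.80 × 2.01 × 2.04 = 3.280 m³/s
w_6 = (6.42 − 2.90)/2 = 1.76 m; q_6 = 0.58 × 1.12 × 1.76 = 1.143 m³/s
w_7 = (6.88 − 5.83)/2 = 0.525 m; q_7 = 0.72 × 0.73 × 0.525 = 0.2759 m³/s
Stations 1, 8 contribute zero (depth or velocity is 0).
Q = Σ qᵢ = 7.281 m³/s

7.28 m³/s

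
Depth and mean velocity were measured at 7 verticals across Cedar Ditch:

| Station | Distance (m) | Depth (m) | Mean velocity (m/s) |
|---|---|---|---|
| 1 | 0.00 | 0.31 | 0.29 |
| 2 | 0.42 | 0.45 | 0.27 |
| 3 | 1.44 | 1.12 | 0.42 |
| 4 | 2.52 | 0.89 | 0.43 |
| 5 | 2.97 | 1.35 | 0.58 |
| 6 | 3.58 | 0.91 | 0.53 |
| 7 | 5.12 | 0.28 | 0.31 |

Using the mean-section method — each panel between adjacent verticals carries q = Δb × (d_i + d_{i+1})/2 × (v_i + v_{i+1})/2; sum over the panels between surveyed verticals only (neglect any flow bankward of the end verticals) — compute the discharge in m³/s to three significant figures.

Panel 1-2: Δb = 0.42 m, d̄ = (0.31+0.45)/2 = 0.38, v̄ = (0.29+0.27)/2 = 0.28 → q = 0.42×0.38×0.28 = 0.04469 m³/s
Panel 2-3: Δb = 1.02 m, d̄ = (0.45+1.12)/2 = 0.785, v̄ = (0.27+0.42)/2 = 0.345 → q = 1.02×0.785×0.345 = 0.2762 m³/s
Panel 3-4: Δb = 1.08 m, d̄ = (1.12+0.89)/2 = 1.005, v̄ = (0.42+0.43)/2 = 0.425 → q = 1.08×1.005×0.425 = 0.4613 m³/s
Panel 4-5: Δb = 0.45 m, d̄ = (0.89+1.35)/2 = 1.12, v̄ = (0.43+0.58)/2 = 0.505 → q = 0.45×1.12×0.505 = 0.2545 m³/s
Panel 5-6: Δb = 0.61 m, d̄ = (1.35+0.91)/2 = 1.13, v̄ = (0.58+0.53)/2 = 0.555 → q = 0.61×1.13×0.555 = 0.3826 m³/s
Panel 6-7: Δb = 1.54 m, d̄ = (0.91+0.28)/2 = 0.595, v̄ = (0.53+0.31)/2 = 0.42 → q = 1.54×0.595×0.42 = 0.3848 m³/s
Q = Σ q = 1.804 m³/s

1.80 m³/s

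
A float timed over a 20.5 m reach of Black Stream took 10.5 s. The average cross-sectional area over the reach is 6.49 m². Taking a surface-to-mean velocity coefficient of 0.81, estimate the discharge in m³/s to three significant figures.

v_surface = L / t̄ = 20.5 / 10.5 = 1.952 m/s
v_mean = 0.81 × 1.952 = 1.581 m/s
Q = A × v_mean = 6.49 × 1.581 = 10.26 m³/s

10.3 m³/s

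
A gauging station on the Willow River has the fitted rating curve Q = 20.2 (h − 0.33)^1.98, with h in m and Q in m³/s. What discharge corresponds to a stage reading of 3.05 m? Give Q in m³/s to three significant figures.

146 m³/s

Q = 20.2 × (3.05 − 0.33)^1.98 = 20.2 × 2.72^1.98 = 146.5 m³/s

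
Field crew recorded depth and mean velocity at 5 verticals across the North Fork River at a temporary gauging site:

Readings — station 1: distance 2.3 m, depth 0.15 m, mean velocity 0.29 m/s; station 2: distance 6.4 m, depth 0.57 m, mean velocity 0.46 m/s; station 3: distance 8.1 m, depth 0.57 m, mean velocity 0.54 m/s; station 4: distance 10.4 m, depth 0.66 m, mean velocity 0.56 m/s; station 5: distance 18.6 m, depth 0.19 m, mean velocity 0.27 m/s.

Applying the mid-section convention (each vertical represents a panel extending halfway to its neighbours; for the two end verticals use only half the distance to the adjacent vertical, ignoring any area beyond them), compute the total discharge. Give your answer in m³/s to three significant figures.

3.62 m³/s

w_1 = (6.4 − 2.3)/2 = 2.05 m; q_1 = 0.29 × 0.15 × 2.05 = 0.08918 m³/s
w_2 = (8.1 − 2.3)/2 = 2.9 m; q_2 = 0.46 × 0.57 × 2.9 = 0.7604 m³/s
w_3 = (10.4 − 6.4)/2 = 2 m; q_3 = 0.54 × 0.57 × 2 = 0.6156 m³/s
w_4 = (18.6 − 8.1)/2 = 5.25 m; q_4 = 0.56 × 0.66 × 5.25 = 1.940 m³/s
w_5 = (18.6 − 10.4)/2 = 4.1 m; q_5 = 0.27 × 0.19 × 4.1 = 0.2103 m³/s
Q = Σ qᵢ = 3.616 m³/s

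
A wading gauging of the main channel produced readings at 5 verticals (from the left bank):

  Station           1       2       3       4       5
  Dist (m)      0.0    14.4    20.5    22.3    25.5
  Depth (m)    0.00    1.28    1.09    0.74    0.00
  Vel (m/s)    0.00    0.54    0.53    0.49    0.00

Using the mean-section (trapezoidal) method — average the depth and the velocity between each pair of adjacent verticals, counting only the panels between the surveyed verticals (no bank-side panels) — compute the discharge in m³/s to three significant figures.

Panel 1-2: Δb = 14.4 m, d̄ = (0.00+1.28)/2 = 0.64, v̄ = (0.00+0.54)/2 = 0.27 → q = 14.4×0.64×0.27 = 2.488 m³/s
Panel 2-3: Δb = 6.1 m, d̄ = (1.28+1.09)/2 = 1.185, v̄ = (0.54+0.53)/2 = 0.535 → q = 6.1×1.185×0.535 = 3.867 m³/s
Panel 3-4: Δb = 1.8 m, d̄ = (1.09+0.74)/2 = 0.915, v̄ = (0.53+0.49)/2 = 0.51 → q = 1.8×0.915×0.51 = 0.8400 m³/s
Panel 4-5: Δb = 3.2 m, d̄ = (0.74+0.00)/2 = 0.37, v̄ = (0.49+0.00)/2 = 0.245 → q = 3.2×0.37×0.245 = 0.2901 m³/s
Q = Σ q = 7.486 m³/s

7.49 m³/s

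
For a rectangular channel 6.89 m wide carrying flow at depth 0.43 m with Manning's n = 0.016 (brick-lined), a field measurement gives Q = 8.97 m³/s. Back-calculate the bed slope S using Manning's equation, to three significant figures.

A = b·y = 6.89 × 0.43 = 2.963 m²
P = b + 2y = 6.89 + 2×0.43 = 7.750 m
R = A/P = 2.963/7.750 = 0.3823 m
S = (Q·n / (1·A·R^(2/3)))² = (8.97×0.016 / (1×2.963×0.5267))² = 0.008458

0.00846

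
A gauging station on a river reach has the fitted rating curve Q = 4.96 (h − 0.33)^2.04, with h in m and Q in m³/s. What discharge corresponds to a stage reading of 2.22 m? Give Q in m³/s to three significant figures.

Q = 4.96 × (2.22 − 0.33)^2.04 = 4.96 × 1.89^2.04 = 18.17 m³/s

18.2 m³/s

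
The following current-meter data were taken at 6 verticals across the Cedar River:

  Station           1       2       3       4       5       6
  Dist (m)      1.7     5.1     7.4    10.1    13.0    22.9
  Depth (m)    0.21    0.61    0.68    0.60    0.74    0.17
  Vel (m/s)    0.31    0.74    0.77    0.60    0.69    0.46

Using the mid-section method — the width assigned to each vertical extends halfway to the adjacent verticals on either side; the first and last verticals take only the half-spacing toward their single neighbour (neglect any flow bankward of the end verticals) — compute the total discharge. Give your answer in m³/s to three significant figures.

w_1 = (5.1 − 1.7)/2 = 1.7 m; q_1 = 0.31 × 0.21 × 1.7 = 0.1107 m³/s
w_2 = (7.4 − 1.7)/2 = 2.85 m; q_2 = 0.74 × 0.61 × 2.85 = 1.286 m³/s
w_3 = (10.1 − 5.1)/2 = 2.5 m; q_3 = 0.77 × 0.68 × 2.5 = 1.309 m³/s
w_4 = (13.0 − 7.4)/2 = 2.8 m; q_4 = 0.60 × 0.60 × 2.8 = 1.008 m³/s
w_5 = (22.9 − 10.1)/2 = 6.4 m; q_5 = 0.69 × 0.74 × 6.4 = 3.268 m³/s
w_6 = (22.9 − 13.0)/2 = 4.95 m; q_6 = 0.46 × 0.17 × 4.95 = 0.3871 m³/s
Q = Σ qᵢ = 7.369 m³/s

7.37 m³/s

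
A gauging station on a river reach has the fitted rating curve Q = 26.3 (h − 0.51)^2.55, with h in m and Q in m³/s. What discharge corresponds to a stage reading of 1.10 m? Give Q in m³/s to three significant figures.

Q = 26.3 × (1.10 − 0.51)^2.55 = 26.3 × 0.59^2.55 = 6.849 m³/s

6.85 m³/s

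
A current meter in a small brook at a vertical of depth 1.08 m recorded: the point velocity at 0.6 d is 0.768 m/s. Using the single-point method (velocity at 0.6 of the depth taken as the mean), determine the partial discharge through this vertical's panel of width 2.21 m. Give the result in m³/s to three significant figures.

v̄ = v₀.₆ = 0.768 m/s
q = v̄ × d × w = 0.7680 × 1.08 × 2.21 = 1.833 m³/s

1.83 m³/s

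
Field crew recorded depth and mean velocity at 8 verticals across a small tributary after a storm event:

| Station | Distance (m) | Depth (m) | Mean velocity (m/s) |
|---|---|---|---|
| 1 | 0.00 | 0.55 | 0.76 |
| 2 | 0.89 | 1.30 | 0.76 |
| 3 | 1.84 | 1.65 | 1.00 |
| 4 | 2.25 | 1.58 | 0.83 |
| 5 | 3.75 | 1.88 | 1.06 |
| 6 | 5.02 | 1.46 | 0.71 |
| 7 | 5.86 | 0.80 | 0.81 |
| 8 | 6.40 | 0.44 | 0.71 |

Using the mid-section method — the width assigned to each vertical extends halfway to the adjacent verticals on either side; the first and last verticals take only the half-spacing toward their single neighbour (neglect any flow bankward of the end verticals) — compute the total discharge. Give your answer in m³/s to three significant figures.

7.85 m³/s

w_1 = (0.89 − 0.00)/2 = 0.445 m; q_1 = 0.76 × 0.55 × 0.445 = 0.1860 m³/s
w_2 = (1.84 − 0.00)/2 = 0.92 m; q_2 = 0.76 × 1.30 × 0.92 = 0.9090 m³/s
w_3 = (2.25 − 0.89)/2 = 0.68 m; q_3 = 1.00 × 1.65 × 0.68 = 1.122 m³/s
w_4 = (3.75 − 1.84)/2 = 0.955 m; q_4 = 0.83 × 1.58 × 0.955 = 1.252 m³/s
w_5 = (5.02 − 2.25)/2 = 1.385 m; q_5 = 1.06 × 1.88 × 1.385 = 2.760 m³/s
w_6 = (5.86 − 3.75)/2 = 1.055 m; q_6 = 0.71 × 1.46 × 1.055 = 1.094 m³/s
w_7 = (6.40 − 5.02)/2 = 0.69 m; q_7 = 0.81 × 0.80 × 0.69 = 0.4471 m³/s
w_8 = (6.40 − 5.86)/2 = 0.27 m; q_8 = 0.71 × 0.44 × 0.27 = 0.08435 m³/s
Q = Σ qᵢ = 7.854 m³/s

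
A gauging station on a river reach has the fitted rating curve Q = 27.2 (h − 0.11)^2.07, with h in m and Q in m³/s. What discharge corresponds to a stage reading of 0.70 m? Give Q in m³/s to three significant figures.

9.12 m³/s

Q = 27.2 × (0.70 − 0.11)^2.07 = 27.2 × 0.59^2.07 = 9.125 m³/s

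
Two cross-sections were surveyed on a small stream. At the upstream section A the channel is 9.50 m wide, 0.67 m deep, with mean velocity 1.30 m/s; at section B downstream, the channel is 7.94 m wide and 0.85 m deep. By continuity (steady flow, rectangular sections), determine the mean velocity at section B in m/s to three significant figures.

Q = A₁V₁ = (9.50×0.67) × 1.30 = 8.275 m³/s
A₂ = 7.94 × 0.85 = 6.749 m²
V₂ = Q/A₂ = 8.275/6.749 = 1.226 m/s

1.23 m/s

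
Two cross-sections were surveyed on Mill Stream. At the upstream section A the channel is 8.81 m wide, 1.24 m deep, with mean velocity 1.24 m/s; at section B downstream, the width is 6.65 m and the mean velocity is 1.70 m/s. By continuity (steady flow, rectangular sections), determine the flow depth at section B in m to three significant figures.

Q = A₁V₁ = (8.81×1.24) × 1.24 = 13.55 m³/s
d₂ = Q/(b₂ V₂) = 13.55/(6.65×1.70) = 1.198 m

1.20 m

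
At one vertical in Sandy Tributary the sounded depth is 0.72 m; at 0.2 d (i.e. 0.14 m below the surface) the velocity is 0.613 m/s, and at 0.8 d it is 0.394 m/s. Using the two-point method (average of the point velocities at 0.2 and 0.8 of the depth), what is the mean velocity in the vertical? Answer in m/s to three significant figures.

v̄ = (0.613 + 0.394) / 2 = 0.5035 m/s

0.504 m/s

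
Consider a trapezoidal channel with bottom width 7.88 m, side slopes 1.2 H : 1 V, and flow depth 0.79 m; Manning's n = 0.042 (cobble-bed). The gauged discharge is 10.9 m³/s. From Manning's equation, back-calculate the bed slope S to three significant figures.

A = (b + z·y)·y = (7.88 + 1.2×0.79)×0.79 = 6.974 m²
P = b + 2y√(1+z²) = 7.88 + 2×0.79×√(1+1.2²) = 10.35 m
R = A/P = 6.974/10.35 = 0.6740 m
S = (Q·n / (1·A·R^(2/3)))² = (10.9×0.042 / (1×6.974×0.7687))² = 0.007292

0.00729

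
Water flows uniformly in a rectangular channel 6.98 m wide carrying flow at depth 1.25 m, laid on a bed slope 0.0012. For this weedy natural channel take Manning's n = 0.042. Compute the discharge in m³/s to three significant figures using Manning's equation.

6.81 m³/s

A = b·y = 6.98 × 1.25 = 8.725 m²
P = b + 2y = 6.98 + 2×1.25 = 9.480 m
R = A/P = 8.725/9.480 = 0.9204 m
Q = (1/n)·A·R^(2/3)·S^(1/2) = (1/0.042) × 8.725 × 0.9204^(2/3) × 0.0012^(1/2) = 6.809 m³/s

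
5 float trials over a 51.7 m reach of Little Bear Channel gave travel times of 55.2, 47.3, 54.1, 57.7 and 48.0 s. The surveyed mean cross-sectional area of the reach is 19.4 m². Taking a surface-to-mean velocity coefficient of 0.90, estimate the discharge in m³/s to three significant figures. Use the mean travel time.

17.2 m³/s

t̄ = (55.2 + 47.3 + 54.1 + 57.7 + 48.0) / 5 = 52.46 s
v_surface = L / t̄ = 51.7 / 52.46 = 0.9855 m/s
v_mean = 0.90 × 0.9855 = 0.8870 m/s
Q = A × v_mean = 19.4 × 0.8870 = 17.21 m³/s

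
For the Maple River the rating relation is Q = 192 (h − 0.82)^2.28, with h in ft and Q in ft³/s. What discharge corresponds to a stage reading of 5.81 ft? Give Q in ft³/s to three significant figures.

Q = 192 × (5.81 − 0.82)^2.28 = 192 × 4.99^2.28 = 7498 ft³/s

7500 ft³/s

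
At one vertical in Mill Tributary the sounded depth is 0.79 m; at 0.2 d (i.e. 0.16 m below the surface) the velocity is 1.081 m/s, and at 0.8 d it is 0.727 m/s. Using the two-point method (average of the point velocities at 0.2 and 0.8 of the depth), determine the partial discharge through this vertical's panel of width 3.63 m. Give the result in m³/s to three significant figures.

v̄ = (1.081 + 0.727) / 2 = 0.9040 m/s
q = v̄ × d × w = 0.9040 × 0.79 × 3.63 = 2.592 m³/s

2.59 m³/s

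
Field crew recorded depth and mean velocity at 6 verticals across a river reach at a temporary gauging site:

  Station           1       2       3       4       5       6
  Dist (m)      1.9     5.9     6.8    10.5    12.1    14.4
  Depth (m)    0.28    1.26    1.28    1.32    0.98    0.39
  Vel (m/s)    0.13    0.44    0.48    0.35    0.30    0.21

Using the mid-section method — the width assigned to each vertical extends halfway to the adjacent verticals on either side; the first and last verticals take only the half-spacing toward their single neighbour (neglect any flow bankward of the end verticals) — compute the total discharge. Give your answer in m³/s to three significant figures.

w_1 = (5.9 − 1.9)/2 = 2 m; q_1 = 0.13 × 0.28 × 2 = 0.07280 m³/s
w_2 = (6.8 − 1.9)/2 = 2.45 m; q_2 = 0.44 × 1.26 × 2.45 = 1.358 m³/s
w_3 = (10.5 − 5.9)/2 = 2.3 m; q_3 = 0.48 × 1.28 × 2.3 = 1.413 m³/s
w_4 = (12.1 − 6.8)/2 = 2.65 m; q_4 = 0.35 × 1.32 × 2.65 = 1.224 m³/s
w_5 = (14.4 − 10.5)/2 = 1.95 m; q_5 = 0.30 × 0.98 × 1.95 = 0.5733 m³/s
w_6 = (14.4 − 12.1)/2 = 1.15 m; q_6 = 0.21 × 0.39 × 1.15 = 0.09419 m³/s
Q = Σ qᵢ = 4.736 m³/s

4.74 m³/s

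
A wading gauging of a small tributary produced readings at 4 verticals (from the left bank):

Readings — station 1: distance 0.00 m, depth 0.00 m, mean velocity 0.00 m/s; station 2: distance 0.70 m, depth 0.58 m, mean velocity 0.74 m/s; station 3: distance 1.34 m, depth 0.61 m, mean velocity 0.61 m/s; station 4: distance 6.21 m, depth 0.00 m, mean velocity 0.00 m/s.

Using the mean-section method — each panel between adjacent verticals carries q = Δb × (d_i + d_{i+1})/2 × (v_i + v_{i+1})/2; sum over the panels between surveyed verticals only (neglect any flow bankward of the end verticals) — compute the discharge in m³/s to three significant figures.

0.785 m³/s

Panel 1-2: Δb = 0.7 m, d̄ = (0.00+0.58)/2 = 0.29, v̄ = (0.00+0.74)/2 = 0.37 → q = 0.7×0.29×0.37 = 0.07511 m³/s
Panel 2-3: Δb = 0.64 m, d̄ = (0.58+0.61)/2 = 0.595, v̄ = (0.74+0.61)/2 = 0.675 → q = 0.64×0.595×0.675 = 0.2570 m³/s
Panel 3-4: Δb = 4.87 m, d̄ = (0.61+0.00)/2 = 0.305, v̄ = (0.61+0.00)/2 = 0.305 → q = 4.87×0.305×0.305 = 0.4530 m³/s
Q = Σ q = 0.7852 m³/s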